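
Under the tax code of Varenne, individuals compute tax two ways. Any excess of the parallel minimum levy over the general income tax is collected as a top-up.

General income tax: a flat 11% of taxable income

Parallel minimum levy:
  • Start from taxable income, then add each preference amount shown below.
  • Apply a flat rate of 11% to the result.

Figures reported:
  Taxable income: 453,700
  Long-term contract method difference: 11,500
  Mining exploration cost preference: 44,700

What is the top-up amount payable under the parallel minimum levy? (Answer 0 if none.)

Parallel minimum levy:
  Adjusted income: 453,700 + 11,500 + 44,700 = 509,900
  509,900 × 11% = 56,089

General income tax:
  453,700 × 11% = 49,907

Excess of parallel minimum levy over general income tax: 56,089 − 49,907 = 6,182.

6,182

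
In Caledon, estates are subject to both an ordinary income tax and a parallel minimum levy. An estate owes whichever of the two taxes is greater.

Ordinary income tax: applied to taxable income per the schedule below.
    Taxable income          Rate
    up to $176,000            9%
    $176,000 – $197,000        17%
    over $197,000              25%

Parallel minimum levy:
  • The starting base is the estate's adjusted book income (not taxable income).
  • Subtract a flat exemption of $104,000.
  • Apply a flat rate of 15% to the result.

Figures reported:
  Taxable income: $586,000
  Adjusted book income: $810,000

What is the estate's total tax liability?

$116,660

Ordinary income tax:
  $176,000 × 9% = $15,840
  $21,000 × 17% = $3,570
  $389,000 × 25% = $97,250
  → $116,660

Parallel minimum levy:
  Base (adjusted book income): $810,000
  Less exemption $104,000 → base $706,000
  $706,000 × 15% = $105,900

$116,660 > $105,900, so the ordinary income tax governs.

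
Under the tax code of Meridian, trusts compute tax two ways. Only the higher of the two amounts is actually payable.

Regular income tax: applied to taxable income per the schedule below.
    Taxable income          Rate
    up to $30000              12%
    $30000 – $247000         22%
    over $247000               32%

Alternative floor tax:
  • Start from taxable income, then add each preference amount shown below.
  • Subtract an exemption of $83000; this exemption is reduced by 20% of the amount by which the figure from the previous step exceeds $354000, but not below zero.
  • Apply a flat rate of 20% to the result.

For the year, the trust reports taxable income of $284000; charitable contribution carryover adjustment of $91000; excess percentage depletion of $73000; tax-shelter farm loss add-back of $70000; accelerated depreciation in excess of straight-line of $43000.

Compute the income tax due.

Regular income tax:
  $30000 × 12% = $3600
  $217000 × 22% = $47740
  $37000 × 32% = $11840
  → $63180

Alternative floor tax:
  Adjusted income: $284000 + $91000 + $73000 + $70000 + $43000 = $561000
  Exemption: $83000 − 20% × ($561000 − $354000) = $83000 − $41400 = $41600
  Base: $561000 − $41600 = $519400
  $519400 × 20% = $103880

$103880 > $63180, so the alternative floor tax is the binding amount.

$103880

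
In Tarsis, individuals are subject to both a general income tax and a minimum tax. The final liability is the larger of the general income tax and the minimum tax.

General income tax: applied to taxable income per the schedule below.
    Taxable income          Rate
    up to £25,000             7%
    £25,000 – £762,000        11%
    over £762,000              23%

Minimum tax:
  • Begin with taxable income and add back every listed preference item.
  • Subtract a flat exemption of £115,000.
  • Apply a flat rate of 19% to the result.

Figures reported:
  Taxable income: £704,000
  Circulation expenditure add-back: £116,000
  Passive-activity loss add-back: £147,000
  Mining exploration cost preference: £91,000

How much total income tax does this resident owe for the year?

General income tax:
  £25,000 × 7% = £1,750
  £679,000 × 11% = £74,690
  → £76,440

Minimum tax:
  Adjusted income: £704,000 + £116,000 + £147,000 + £91,000 = £1,058,000
  Less exemption £115,000 → base £943,000
  £943,000 × 19% = £179,170

£179,170 > £76,440, so the minimum tax is the binding amount.

£179,170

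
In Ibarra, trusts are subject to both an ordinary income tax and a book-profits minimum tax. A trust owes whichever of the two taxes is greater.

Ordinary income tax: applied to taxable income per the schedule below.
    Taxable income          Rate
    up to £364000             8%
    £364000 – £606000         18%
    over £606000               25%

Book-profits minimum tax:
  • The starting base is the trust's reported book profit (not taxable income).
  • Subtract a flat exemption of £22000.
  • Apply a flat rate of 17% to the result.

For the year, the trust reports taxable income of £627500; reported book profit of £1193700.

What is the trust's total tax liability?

Book-profits minimum tax:
  Base (reported book profit): £1193700
  Less exemption £22000 → base £1171700
  £1171700 × 17% = £199189

Ordinary income tax:
  £364000 × 8% = £29120
  £242000 × 18% = £43560
  £21500 × 25% = £5375
  → £78055

£199189 > £78055, so the book-profits minimum tax is the binding amount.

£199189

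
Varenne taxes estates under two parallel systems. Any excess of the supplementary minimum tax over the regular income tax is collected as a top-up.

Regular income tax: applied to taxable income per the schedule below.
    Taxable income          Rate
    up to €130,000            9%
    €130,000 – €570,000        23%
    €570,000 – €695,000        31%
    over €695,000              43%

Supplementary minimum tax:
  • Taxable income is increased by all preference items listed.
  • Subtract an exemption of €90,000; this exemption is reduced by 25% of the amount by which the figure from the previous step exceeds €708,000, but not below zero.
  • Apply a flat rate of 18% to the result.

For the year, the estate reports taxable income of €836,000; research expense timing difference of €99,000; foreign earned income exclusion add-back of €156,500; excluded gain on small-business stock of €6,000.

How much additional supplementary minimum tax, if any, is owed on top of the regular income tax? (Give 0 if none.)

Supplementary minimum tax:
  Adjusted income: €836,000 + €99,000 + €156,500 + €6,000 = €1,097,500
  Exemption: 25% × (€1,097,500 − €708,000) = €97,375 ≥ €90,000, so the exemption is fully phased out
  Base: €1,097,500 − €0 = €1,097,500
  €1,097,500 × 18% = €197,550

Regular income tax:
  €130,000 × 9% = €11,700
  €440,000 × 23% = €101,200
  €125,000 × 31% = €38,750
  €141,000 × 43% = €60,630
  → €212,280

€197,550 ≤ €212,280, so no add-on is due.

€0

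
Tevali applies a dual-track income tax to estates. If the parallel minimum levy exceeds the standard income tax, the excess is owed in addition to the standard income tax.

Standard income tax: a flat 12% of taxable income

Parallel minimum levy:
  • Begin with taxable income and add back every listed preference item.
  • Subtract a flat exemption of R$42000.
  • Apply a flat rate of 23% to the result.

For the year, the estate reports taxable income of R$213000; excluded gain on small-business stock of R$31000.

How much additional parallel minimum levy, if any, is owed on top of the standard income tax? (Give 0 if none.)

R$20900

Parallel minimum levy:
  Adjusted income: R$213000 + R$31000 = R$244000
  Less exemption R$42000 → base R$202000
  R$202000 × 23% = R$46460

Standard income tax:
  R$213000 × 12% = R$25560

Excess of parallel minimum levy over standard income tax: R$46460 − R$25560 = R$20900.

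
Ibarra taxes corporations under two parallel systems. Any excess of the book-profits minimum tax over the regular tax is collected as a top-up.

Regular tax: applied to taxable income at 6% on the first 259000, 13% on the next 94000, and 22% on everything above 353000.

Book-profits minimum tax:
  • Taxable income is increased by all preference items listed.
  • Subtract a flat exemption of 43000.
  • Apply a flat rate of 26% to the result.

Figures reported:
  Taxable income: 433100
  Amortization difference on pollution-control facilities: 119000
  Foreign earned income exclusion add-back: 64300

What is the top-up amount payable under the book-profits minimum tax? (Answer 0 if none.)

103702

Book-profits minimum tax:
  Adjusted income: 433100 + 119000 + 64300 = 616400
  Less exemption 43000 → base 573400
  573400 × 26% = 149084

Regular tax:
  259000 × 6% = 15540
  94000 × 13% = 12220
  80100 × 22% = 17622
  → 45382

Excess of book-profits minimum tax over regular tax: 149084 − 45382 = 103702.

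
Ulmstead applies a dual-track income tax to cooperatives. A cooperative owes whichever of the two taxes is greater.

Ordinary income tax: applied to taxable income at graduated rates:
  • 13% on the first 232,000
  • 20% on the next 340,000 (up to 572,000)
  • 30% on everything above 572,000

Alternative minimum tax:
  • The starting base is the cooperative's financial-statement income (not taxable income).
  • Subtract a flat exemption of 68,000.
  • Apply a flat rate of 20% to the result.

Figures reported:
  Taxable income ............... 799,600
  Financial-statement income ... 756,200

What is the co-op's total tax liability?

Alternative minimum tax:
  Base (financial-statement income): 756,200
  Less exemption 68,000 → base 688,200
  688,200 × 20% = 137,640

Ordinary income tax:
  232,000 × 13% = 30,160
  340,000 × 20% = 68,000
  227,600 × 30% = 68,280
  → 166,440

166,440 > 137,640, so the ordinary income tax governs.

166,440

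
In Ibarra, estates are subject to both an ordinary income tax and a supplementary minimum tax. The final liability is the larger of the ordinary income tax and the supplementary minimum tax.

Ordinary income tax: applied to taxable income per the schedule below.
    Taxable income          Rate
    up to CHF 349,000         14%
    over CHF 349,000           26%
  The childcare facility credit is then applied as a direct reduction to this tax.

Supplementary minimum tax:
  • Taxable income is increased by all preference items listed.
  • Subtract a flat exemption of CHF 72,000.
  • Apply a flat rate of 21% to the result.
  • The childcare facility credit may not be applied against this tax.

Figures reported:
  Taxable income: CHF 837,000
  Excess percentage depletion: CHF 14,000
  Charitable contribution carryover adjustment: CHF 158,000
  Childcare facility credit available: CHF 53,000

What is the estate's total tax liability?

CHF 196,770

Supplementary minimum tax:
  Adjusted income: CHF 837,000 + CHF 14,000 + CHF 158,000 = CHF 1,009,000
  Less exemption CHF 72,000 → base CHF 937,000
  CHF 937,000 × 21% = CHF 196,770

Ordinary income tax:
  CHF 349,000 × 14% = CHF 48,860
  CHF 488,000 × 26% = CHF 126,880
  → CHF 175,740
  Less childcare facility credit CHF 53,000 → CHF 122,740

CHF 196,770 > CHF 122,740, so the supplementary minimum tax is the binding amount.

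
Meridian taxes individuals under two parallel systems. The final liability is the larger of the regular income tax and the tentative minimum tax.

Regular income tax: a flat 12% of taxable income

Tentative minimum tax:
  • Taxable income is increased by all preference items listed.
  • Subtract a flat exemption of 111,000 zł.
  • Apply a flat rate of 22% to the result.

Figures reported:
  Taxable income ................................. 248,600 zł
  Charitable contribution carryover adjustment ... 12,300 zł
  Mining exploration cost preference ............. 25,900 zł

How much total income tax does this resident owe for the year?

Regular income tax:
  248,600 zł × 12% = 29,832 zł

Tentative minimum tax:
  Adjusted income: 248,600 zł + 12,300 zł + 25,900 zł = 286,800 zł
  Less exemption 111,000 zł → base 175,800 zł
  175,800 zł × 22% = 38,676 zł

38,676 zł > 29,832 zł, so the tentative minimum tax is the binding amount.

38,676 zł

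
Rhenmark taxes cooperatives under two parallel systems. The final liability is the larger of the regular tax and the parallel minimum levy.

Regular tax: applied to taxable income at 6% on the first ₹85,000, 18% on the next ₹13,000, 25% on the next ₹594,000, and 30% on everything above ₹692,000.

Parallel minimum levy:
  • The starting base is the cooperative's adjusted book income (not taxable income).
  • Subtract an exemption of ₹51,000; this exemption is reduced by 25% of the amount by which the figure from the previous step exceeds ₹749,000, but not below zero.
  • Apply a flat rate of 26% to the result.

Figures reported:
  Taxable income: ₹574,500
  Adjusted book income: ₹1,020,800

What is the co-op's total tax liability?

Parallel minimum levy:
  Base (adjusted book income): ₹1,020,800
  Exemption: 25% × (₹1,020,800 − ₹749,000) = ₹67,950 ≥ ₹51,000, so the exemption is fully phased out
  Base: ₹1,020,800 − ₹0 = ₹1,020,800
  ₹1,020,800 × 26% = ₹265,408

Regular tax:
  ₹85,000 × 6% = ₹5,100
  ₹13,000 × 18% = ₹2,340
  ₹476,500 × 25% = ₹119,125
  → ₹126,565

₹265,408 > ₹126,565, so the parallel minimum levy is the binding amount.

₹265,408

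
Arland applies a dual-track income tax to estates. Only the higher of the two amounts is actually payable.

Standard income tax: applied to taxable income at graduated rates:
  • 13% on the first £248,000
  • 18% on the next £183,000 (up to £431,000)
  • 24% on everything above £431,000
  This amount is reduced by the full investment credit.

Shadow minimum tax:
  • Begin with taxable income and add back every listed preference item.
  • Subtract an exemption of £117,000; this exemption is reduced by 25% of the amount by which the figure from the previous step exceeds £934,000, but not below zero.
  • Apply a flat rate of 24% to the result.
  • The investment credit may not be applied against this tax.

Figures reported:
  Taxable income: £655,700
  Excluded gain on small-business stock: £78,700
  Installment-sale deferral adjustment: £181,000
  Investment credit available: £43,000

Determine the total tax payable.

£191,616

Shadow minimum tax:
  Adjusted income: £655,700 + £78,700 + £181,000 = £915,400
  Exemption: £915,400 ≤ £934,000, so full £117,000 applies
  Base: £915,400 − £117,000 = £798,400
  £798,400 × 24% = £191,616

Standard income tax:
  £248,000 × 13% = £32,240
  £183,000 × 18% = £32,940
  £224,700 × 24% = £53,928
  → £119,108
  Less investment credit £43,000 → £76,108

£191,616 > £76,108, so the shadow minimum tax is the binding amount.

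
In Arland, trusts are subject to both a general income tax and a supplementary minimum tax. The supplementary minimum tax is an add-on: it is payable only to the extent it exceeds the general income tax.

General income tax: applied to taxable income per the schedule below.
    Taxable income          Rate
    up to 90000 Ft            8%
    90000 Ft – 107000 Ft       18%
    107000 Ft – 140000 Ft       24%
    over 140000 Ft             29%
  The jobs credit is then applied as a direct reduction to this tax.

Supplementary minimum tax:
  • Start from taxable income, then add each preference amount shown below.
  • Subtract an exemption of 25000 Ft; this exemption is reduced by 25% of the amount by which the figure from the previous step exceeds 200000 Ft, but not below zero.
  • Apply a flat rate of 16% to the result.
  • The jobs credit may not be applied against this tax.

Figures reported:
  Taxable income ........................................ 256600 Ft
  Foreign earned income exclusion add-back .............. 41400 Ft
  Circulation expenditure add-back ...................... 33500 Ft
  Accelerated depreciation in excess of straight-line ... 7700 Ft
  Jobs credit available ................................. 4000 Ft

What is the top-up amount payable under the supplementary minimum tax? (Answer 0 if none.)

Supplementary minimum tax:
  Adjusted income: 256600 Ft + 41400 Ft + 33500 Ft + 7700 Ft = 339200 Ft
  Exemption: 25% × (339200 Ft − 200000 Ft) = 34800 Ft ≥ 25000 Ft, so the exemption is fully phased out
  Base: 339200 Ft − 0 Ft = 339200 Ft
  339200 Ft × 16% = 54272 Ft

General income tax:
  90000 Ft × 8% = 7200 Ft
  17000 Ft × 18% = 3060 Ft
  33000 Ft × 24% = 7920 Ft
  116600 Ft × 29% = 33814 Ft
  → 51994 Ft
  Less jobs credit 4000 Ft → 47994 Ft

Excess of supplementary minimum tax over general income tax: 54272 Ft − 47994 Ft = 6278 Ft.

6278 Ft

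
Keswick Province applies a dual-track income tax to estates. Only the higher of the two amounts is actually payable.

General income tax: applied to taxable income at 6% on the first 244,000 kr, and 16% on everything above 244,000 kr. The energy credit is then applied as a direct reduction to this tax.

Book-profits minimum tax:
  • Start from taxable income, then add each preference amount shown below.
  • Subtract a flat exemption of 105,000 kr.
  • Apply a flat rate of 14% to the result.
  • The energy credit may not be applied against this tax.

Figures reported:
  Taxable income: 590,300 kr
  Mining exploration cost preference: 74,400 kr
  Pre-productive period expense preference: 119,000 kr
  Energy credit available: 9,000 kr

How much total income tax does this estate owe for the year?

Book-profits minimum tax:
  Adjusted income: 590,300 kr + 74,400 kr + 119,000 kr = 783,700 kr
  Less exemption 105,000 kr → base 678,700 kr
  678,700 kr × 14% = 95,018 kr

General income tax:
  244,000 kr × 6% = 14,640 kr
  346,300 kr × 16% = 55,408 kr
  → 70,048 kr
  Less energy credit 9,000 kr → 61,048 kr

95,018 kr > 61,048 kr, so the book-profits minimum tax is the binding amount.

95,018 kr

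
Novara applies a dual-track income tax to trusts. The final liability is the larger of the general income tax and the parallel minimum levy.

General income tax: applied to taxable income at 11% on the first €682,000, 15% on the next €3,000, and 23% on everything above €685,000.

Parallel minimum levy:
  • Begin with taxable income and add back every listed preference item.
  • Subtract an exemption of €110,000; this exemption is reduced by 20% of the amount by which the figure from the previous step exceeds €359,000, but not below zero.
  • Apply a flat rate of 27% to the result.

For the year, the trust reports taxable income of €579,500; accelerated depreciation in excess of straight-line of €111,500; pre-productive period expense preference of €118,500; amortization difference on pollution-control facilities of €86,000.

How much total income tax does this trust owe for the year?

€241,056

Parallel minimum levy:
  Adjusted income: €579,500 + €111,500 + €118,500 + €86,000 = €895,500
  Exemption: €110,000 − 20% × (€895,500 − €359,000) = €110,000 − €107,300 = €2,700
  Base: €895,500 − €2,700 = €892,800
  €892,800 × 27% = €241,056

General income tax:
  €579,500 × 11% = €63,745

€241,056 > €63,745, so the parallel minimum levy is the binding amount.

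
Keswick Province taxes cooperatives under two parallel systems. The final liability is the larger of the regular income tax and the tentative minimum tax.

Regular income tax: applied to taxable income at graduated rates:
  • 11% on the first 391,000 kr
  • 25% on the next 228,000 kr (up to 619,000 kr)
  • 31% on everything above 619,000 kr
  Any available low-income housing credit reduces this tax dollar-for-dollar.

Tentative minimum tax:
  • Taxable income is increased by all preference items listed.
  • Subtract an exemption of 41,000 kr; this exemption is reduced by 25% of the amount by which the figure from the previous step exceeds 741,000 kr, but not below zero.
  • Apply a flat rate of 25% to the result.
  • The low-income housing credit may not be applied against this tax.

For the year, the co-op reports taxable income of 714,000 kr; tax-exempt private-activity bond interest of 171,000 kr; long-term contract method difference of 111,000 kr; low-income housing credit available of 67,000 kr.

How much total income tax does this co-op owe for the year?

Regular income tax:
  391,000 kr × 11% = 43,010 kr
  228,000 kr × 25% = 57,000 kr
  95,000 kr × 31% = 29,450 kr
  → 129,460 kr
  Less low-income housing credit 67,000 kr → 62,460 kr

Tentative minimum tax:
  Adjusted income: 714,000 kr + 171,000 kr + 111,000 kr = 996,000 kr
  Exemption: 25% × (996,000 kr − 741,000 kr) = 63,750 kr ≥ 41,000 kr, so the exemption is fully phased out
  Base: 996,000 kr − 0 kr = 996,000 kr
  996,000 kr × 25% = 249,000 kr

249,000 kr > 62,460 kr, so the tentative minimum tax is the binding amount.

249,000 kr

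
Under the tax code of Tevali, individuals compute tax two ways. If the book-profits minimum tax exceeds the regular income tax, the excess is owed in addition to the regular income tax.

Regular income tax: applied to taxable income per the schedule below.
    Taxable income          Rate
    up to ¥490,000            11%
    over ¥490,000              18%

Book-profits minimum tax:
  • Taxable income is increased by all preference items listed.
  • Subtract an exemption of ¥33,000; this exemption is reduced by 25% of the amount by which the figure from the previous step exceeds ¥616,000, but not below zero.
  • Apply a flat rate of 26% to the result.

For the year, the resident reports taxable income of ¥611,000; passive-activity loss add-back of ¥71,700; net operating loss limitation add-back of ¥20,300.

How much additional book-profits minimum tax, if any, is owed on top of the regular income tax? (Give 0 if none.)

¥104,175

Book-profits minimum tax:
  Adjusted income: ¥611,000 + ¥71,700 + ¥20,300 = ¥703,000
  Exemption: ¥33,000 − 25% × (¥703,000 − ¥616,000) = ¥33,000 − ¥21,750 = ¥11,250
  Base: ¥703,000 − ¥11,250 = ¥691,750
  ¥691,750 × 26% = ¥179,855

Regular income tax:
  ¥490,000 × 11% = ¥53,900
  ¥121,000 × 18% = ¥21,780
  → ¥75,680

Excess of book-profits minimum tax over regular income tax: ¥179,855 − ¥75,680 = ¥104,175.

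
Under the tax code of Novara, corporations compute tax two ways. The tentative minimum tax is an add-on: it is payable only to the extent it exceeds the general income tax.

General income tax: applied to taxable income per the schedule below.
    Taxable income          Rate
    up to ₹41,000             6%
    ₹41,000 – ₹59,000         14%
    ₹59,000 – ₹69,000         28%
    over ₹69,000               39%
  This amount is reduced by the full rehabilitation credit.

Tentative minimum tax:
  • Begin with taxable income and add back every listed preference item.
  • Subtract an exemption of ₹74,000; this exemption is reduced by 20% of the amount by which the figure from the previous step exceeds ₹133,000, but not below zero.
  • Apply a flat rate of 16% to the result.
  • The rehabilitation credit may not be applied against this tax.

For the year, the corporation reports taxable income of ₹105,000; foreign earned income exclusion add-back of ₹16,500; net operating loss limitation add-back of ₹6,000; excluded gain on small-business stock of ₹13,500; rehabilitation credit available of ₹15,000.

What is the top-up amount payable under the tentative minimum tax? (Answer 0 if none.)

₹4,156

General income tax:
  ₹41,000 × 6% = ₹2,460
  ₹18,000 × 14% = ₹2,520
  ₹10,000 × 28% = ₹2,800
  ₹36,000 × 39% = ₹14,040
  → ₹21,820
  Less rehabilitation credit ₹15,000 → ₹6,820

Tentative minimum tax:
  Adjusted income: ₹105,000 + ₹16,500 + ₹6,000 + ₹13,500 = ₹141,000
  Exemption: ₹74,000 − 20% × (₹141,000 − ₹133,000) = ₹74,000 − ₹1,600 = ₹72,400
  Base: ₹141,000 − ₹72,400 = ₹68,600
  ₹68,600 × 16% = ₹10,976

Excess of tentative minimum tax over general income tax: ₹10,976 − ₹6,820 = ₹4,156.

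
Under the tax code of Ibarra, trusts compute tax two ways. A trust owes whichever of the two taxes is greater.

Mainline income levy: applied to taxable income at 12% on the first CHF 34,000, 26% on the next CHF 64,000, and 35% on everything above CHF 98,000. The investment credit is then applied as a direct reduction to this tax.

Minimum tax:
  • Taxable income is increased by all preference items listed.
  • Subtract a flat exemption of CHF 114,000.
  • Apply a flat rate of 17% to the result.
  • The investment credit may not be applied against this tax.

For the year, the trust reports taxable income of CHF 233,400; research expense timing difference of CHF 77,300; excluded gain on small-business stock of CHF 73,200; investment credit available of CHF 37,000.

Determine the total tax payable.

CHF 45,883

Mainline income levy:
  CHF 34,000 × 12% = CHF 4,080
  CHF 64,000 × 26% = CHF 16,640
  CHF 135,400 × 35% = CHF 47,390
  → CHF 68,110
  Less investment credit CHF 37,000 → CHF 31,110

Minimum tax:
  Adjusted income: CHF 233,400 + CHF 77,300 + CHF 73,200 = CHF 383,900
  Less exemption CHF 114,000 → base CHF 269,900
  CHF 269,900 × 17% = CHF 45,883

CHF 45,883 > CHF 31,110, so the minimum tax is the binding amount.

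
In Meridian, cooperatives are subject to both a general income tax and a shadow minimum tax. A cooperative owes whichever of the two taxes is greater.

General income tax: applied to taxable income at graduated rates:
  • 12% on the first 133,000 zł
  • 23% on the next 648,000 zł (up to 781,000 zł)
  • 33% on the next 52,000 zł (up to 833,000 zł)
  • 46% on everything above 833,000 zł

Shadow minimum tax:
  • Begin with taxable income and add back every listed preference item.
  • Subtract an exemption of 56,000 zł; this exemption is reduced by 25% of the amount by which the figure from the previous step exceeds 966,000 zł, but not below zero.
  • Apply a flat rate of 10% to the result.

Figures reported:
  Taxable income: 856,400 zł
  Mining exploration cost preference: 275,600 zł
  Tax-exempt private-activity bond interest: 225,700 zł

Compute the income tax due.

192,924 zł

Shadow minimum tax:
  Adjusted income: 856,400 zł + 275,600 zł + 225,700 zł = 1,357,700 zł
  Exemption: 25% × (1,357,700 zł − 966,000 zł) = 97,925 zł ≥ 56,000 zł, so the exemption is fully phased out
  Base: 1,357,700 zł − 0 zł = 1,357,700 zł
  1,357,700 zł × 10% = 135,770 zł

General income tax:
  133,000 zł × 12% = 15,960 zł
  648,000 zł × 23% = 149,040 zł
  52,000 zł × 33% = 17,160 zł
  23,400 zł × 46% = 10,764 zł
  → 192,924 zł

192,924 zł > 135,770 zł, so the general income tax governs.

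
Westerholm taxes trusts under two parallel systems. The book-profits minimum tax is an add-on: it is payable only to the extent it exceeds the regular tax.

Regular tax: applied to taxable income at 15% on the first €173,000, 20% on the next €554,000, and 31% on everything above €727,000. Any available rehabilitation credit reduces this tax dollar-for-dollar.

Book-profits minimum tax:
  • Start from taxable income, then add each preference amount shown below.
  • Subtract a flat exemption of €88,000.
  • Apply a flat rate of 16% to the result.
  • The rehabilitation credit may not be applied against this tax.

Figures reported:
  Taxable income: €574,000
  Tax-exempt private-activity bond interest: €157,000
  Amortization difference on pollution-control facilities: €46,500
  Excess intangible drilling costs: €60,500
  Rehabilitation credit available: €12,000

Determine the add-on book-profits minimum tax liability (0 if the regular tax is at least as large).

€25,850

Regular tax:
  €173,000 × 15% = €25,950
  €401,000 × 20% = €80,200
  → €106,150
  Less rehabilitation credit €12,000 → €94,150

Book-profits minimum tax:
  Adjusted income: €574,000 + €157,000 + €46,500 + €60,500 = €838,000
  Less exemption €88,000 → base €750,000
  €750,000 × 16% = €120,000

Excess of book-profits minimum tax over regular tax: €120,000 − €94,150 = €25,850.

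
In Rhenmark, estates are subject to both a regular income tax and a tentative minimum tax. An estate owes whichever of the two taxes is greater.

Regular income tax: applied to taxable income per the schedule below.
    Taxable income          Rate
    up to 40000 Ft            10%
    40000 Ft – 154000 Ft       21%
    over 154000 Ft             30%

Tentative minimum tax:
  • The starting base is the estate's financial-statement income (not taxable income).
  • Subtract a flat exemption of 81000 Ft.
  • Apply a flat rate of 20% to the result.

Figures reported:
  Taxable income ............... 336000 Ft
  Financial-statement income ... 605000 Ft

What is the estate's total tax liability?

104800 Ft

Tentative minimum tax:
  Base (financial-statement income): 605000 Ft
  Less exemption 81000 Ft → base 524000 Ft
  524000 Ft × 20% = 104800 Ft

Regular income tax:
  40000 Ft × 10% = 4000 Ft
  114000 Ft × 21% = 23940 Ft
  182000 Ft × 30% = 54600 Ft
  → 82540 Ft

104800 Ft > 82540 Ft, so the tentative minimum tax is the binding amount.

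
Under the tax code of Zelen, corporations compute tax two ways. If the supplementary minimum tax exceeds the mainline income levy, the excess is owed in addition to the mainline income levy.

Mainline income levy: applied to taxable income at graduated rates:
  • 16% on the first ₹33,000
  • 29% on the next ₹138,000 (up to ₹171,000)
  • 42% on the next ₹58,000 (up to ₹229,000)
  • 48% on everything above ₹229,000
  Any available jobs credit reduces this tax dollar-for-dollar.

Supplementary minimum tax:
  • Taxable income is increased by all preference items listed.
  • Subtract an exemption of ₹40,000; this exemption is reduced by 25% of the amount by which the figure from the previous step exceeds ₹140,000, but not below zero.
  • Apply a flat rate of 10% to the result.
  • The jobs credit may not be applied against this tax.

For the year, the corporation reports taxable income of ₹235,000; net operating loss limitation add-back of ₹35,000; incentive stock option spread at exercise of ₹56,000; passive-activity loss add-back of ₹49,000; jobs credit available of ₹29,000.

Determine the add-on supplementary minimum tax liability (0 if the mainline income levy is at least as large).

Supplementary minimum tax:
  Adjusted income: ₹235,000 + ₹35,000 + ₹56,000 + ₹49,000 = ₹375,000
  Exemption: 25% × (₹375,000 − ₹140,000) = ₹58,750 ≥ ₹40,000, so the exemption is fully phased out
  Base: ₹375,000 − ₹0 = ₹375,000
  ₹375,000 × 10% = ₹37,500

Mainline income levy:
  ₹33,000 × 16% = ₹5,280
  ₹138,000 × 29% = ₹40,020
  ₹58,000 × 42% = ₹24,360
  ₹6,000 × 48% = ₹2,880
  → ₹72,540
  Less jobs credit ₹29,000 → ₹43,540

₹37,500 ≤ ₹43,540, so no add-on is due.

₹0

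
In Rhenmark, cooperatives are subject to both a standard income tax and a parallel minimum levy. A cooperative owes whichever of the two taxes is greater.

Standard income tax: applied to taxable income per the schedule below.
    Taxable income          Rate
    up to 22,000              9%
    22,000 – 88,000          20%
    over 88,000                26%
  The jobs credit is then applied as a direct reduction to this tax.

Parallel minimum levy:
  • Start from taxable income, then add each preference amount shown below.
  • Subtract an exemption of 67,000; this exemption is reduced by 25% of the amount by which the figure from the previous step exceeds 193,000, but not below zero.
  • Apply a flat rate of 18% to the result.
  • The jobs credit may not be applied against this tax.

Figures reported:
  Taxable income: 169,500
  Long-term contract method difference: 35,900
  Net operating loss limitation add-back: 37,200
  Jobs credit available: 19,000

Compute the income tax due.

33,840

Parallel minimum levy:
  Adjusted income: 169,500 + 35,900 + 37,200 = 242,600
  Exemption: 67,000 − 25% × (242,600 − 193,000) = 67,000 − 12,400 = 54,600
  Base: 242,600 − 54,600 = 188,000
  188,000 × 18% = 33,840

Standard income tax:
  22,000 × 9% = 1,980
  66,000 × 20% = 13,200
  81,500 × 26% = 21,190
  → 36,370
  Less jobs credit 19,000 → 17,370

33,840 > 17,370, so the parallel minimum levy is the binding amount.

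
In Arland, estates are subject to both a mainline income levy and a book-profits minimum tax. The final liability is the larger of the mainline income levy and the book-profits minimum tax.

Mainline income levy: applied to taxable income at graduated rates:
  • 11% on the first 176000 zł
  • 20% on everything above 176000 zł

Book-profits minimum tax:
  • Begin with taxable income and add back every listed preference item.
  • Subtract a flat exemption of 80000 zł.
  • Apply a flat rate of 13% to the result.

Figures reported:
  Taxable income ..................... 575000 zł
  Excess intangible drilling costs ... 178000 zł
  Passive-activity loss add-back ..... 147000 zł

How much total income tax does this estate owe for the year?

Mainline income levy:
  176000 zł × 11% = 19360 zł
  399000 zł × 20% = 79800 zł
  → 99160 zł

Book-profits minimum tax:
  Adjusted income: 575000 zł + 178000 zł + 147000 zł = 900000 zł
  Less exemption 80000 zł → base 820000 zł
  820000 zł × 13% = 106600 zł

106600 zł > 99160 zł, so the book-profits minimum tax is the binding amount.

106600 zł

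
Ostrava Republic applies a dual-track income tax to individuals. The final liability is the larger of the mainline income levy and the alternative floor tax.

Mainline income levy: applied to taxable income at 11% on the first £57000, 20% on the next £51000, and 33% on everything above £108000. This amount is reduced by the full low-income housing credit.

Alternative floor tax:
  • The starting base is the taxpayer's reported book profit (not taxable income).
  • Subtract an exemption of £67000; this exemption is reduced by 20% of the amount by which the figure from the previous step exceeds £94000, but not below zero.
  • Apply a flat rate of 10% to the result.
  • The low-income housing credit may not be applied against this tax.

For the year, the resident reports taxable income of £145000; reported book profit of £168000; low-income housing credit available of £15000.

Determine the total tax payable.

£13680

Alternative floor tax:
  Base (reported book profit): £168000
  Exemption: £67000 − 20% × (£168000 − £94000) = £67000 − £14800 = £52200
  Base: £168000 − £52200 = £115800
  £115800 × 10% = £11580

Mainline income levy:
  £57000 × 11% = £6270
  £51000 × 20% = £10200
  £37000 × 33% = £12210
  → £28680
  Less low-income housing credit £15000 → £13680

£13680 > £11580, so the mainline income levy governs.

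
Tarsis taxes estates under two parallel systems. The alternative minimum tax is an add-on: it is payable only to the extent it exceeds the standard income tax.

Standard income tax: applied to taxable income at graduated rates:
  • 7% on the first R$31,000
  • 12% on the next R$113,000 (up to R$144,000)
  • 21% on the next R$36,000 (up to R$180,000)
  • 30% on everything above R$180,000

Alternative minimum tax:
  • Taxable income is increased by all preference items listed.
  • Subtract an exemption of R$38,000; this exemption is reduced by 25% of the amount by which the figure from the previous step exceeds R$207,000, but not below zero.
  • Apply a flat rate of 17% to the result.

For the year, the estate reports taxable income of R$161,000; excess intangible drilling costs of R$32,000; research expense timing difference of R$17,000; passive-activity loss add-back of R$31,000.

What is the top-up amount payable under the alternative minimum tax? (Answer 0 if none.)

Alternative minimum tax:
  Adjusted income: R$161,000 + R$32,000 + R$17,000 + R$31,000 = R$241,000
  Exemption: R$38,000 − 25% × (R$241,000 − R$207,000) = R$38,000 − R$8,500 = R$29,500
  Base: R$241,000 − R$29,500 = R$211,500
  R$211,500 × 17% = R$35,955

Standard income tax:
  R$31,000 × 7% = R$2,170
  R$113,000 × 12% = R$13,560
  R$17,000 × 21% = R$3,570
  → R$19,300

Excess of alternative minimum tax over standard income tax: R$35,955 − R$19,300 = R$16,655.

R$16,655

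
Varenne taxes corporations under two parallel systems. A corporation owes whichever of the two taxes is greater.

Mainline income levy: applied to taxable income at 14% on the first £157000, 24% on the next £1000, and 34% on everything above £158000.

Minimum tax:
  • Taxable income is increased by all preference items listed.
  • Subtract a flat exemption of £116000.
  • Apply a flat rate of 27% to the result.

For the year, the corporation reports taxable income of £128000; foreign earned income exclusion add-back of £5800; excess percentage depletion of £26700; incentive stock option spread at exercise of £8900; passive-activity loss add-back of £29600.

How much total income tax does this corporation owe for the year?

Minimum tax:
  Adjusted income: £128000 + £5800 + £26700 + £8900 + £29600 = £199000
  Less exemption £116000 → base £83000
  £83000 × 27% = £22410

Mainline income levy:
  £128000 × 14% = £17920

£22410 > £17920, so the minimum tax is the binding amount.

£22410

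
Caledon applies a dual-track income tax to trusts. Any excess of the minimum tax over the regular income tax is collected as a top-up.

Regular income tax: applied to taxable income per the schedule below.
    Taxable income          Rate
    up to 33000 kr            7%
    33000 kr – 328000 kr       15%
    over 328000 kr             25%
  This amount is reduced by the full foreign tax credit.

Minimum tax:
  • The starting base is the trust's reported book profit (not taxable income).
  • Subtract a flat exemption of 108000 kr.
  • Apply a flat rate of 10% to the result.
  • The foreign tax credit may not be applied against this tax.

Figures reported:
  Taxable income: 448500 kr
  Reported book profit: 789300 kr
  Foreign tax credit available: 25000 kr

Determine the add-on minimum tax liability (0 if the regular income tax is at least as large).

16445 kr

Regular income tax:
  33000 kr × 7% = 2310 kr
  295000 kr × 15% = 44250 kr
  120500 kr × 25% = 30125 kr
  → 76685 kr
  Less foreign tax credit 25000 kr → 51685 kr

Minimum tax:
  Base (reported book profit): 789300 kr
  Less exemption 108000 kr → base 681300 kr
  681300 kr × 10% = 68130 kr

Excess of minimum tax over regular income tax: 68130 kr − 51685 kr = 16445 kr.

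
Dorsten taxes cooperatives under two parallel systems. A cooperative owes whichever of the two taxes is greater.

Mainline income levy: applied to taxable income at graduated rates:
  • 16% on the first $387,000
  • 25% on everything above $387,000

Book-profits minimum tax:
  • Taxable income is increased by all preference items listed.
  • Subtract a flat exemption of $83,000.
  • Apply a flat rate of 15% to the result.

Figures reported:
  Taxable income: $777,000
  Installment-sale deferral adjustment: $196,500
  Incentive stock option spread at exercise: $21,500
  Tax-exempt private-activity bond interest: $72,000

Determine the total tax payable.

$159,420

Mainline income levy:
  $387,000 × 16% = $61,920
  $390,000 × 25% = $97,500
  → $159,420

Book-profits minimum tax:
  Adjusted income: $777,000 + $196,500 + $21,500 + $72,000 = $1,067,000
  Less exemption $83,000 → base $984,000
  $984,000 × 15% = $147,600

$159,420 > $147,600, so the mainline income levy governs.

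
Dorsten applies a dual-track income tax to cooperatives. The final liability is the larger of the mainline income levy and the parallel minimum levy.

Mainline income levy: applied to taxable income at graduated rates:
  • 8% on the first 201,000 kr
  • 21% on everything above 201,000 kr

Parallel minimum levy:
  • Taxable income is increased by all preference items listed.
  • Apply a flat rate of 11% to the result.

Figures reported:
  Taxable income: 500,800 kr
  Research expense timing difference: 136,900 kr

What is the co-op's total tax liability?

Parallel minimum levy:
  Adjusted income: 500,800 kr + 136,900 kr = 637,700 kr
  637,700 kr × 11% = 70,147 kr

Mainline income levy:
  201,000 kr × 8% = 16,080 kr
  299,800 kr × 21% = 62,958 kr
  → 79,038 kr

79,038 kr > 70,147 kr, so the mainline income levy governs.

79,038 kr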